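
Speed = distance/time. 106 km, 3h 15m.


Distance: 106 km
Time: 3h 15m = 195 min = 195/60 = 13/4 hours
Speed = 106 ÷ (13/4) = 106 × 4 / 13 = 424/13 ≈ 32.6 km/h

32.6 km/h


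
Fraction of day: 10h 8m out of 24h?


Total minutes: 10×60 + 8 = 608
Day = 24×60 = 1440 minutes
Fraction = 608/1440 ≈ 0.4222
As a percentage: 608/1440 × 100 ≈ 42.22%

0.4222 (42.22%)


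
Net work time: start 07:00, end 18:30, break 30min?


11h 0m (660 minutes)

Total time = (18×60+30) - (7×60+0)
= 1110 - 420 = 690 min
Minus break: 690 - 30 = 660 min
= 11h 0m


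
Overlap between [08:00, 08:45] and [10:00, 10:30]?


Meeting A: 480-525 (in minutes from midnight)
Meeting B: 600-630
Overlap start = max(480, 600) = 600
Overlap end = min(525, 630) = 525
Overlap = max(0, 525 - 600) = 0 min

0 minutes


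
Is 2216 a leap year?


Yes

Rules: divisible by 4 AND (not by 100 OR by 400)
2216 ÷ 4 = 554 exactly → divisible by 4
2216 ÷ 100 = 22 remainder 16 → not divisible by 100
Divisible by 4 but not by 100 → leap year


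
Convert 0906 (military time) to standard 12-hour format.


Hour: 9
9 < 12 → AM

9:06 AM


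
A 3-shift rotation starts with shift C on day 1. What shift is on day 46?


Shift C

Shifts: A, B, C
Start: C (index 2)
Day 46: (2 + 46 - 1) mod 3
= 47 mod 3
= 2
Index 2 → shift C


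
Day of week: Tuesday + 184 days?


Thursday

Start: Tuesday (index 1)
(1 + 184) mod 7
= 185 mod 7
= 3
Index 3 → Thursday


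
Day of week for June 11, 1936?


Zeller's congruence:
q=11, m=6, k=36, j=19
h = (11 + ⌊13×7/5⌋ + 36 + ⌊36/4⌋ + ⌊19/4⌋ - 2×19) mod 7
= (11 + 18 + 36 + 9 + 4 - 38) mod 7
= 40 mod 7 = 5
h=5 → Thursday

Thursday


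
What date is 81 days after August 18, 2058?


November 7, 2058

Start: August 18, 2058
Add 81 days
August 18 → September 1: 31 - 18 + 1 = 14 days (81 - 14 = 67 left)
September 1 → October 1: 30 - 1 + 1 = 30 days (67 - 30 = 37 left)
October 1 → November 1: 31 - 1 + 1 = 31 days (37 - 31 = 6 left)
November 1 + 6 = November 7, 2058


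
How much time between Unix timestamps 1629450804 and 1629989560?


Difference = 1629989560 - 1629450804 = 538756 seconds
In hours: 538756 / 3600 ≈ 149.7
In days: 538756 / 86400 ≈ 6.24

538756 seconds (149.7 hours / 6.24 days)


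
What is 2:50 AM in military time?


Input: 2:50 AM
AM hour stays: 2

02:50


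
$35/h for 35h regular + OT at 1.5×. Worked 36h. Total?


Regular: 35h × $35 = $1225.00
Overtime: 36 - 35 = 1h
OT pay: 1h × $35 × 1.5 = $52.50
Total = $1225.00 + $52.50 = $1277.50

$1277.50


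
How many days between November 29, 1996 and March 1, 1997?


From November 29, 1996 to March 1, 1997
Rest of November 1996: 30 - 29 = 1
Full months: December 31, January 31, February 1997 28
Days into March 1997: 1
Total = 1 + 31 + 31 + 28 + 1 = 92 days

92 days


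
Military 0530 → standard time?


Hour: 5
5 < 12 → AM

5:30 AM


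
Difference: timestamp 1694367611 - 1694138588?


229023 seconds (63.6 hours / 2.65 days)

Difference = 1694367611 - 1694138588 = 229023 seconds
In hours: 229023 / 3600 ≈ 63.6
In days: 229023 / 86400 ≈ 2.65


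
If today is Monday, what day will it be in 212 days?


Start: Monday (index 0)
(0 + 212) mod 7
= 212 mod 7
= 2
Index 2 → Wednesday

Wednesday


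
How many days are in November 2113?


30 days

Month: November (month 11)
November has 30 days


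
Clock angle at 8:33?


Hour hand = 8×30 + 33×0.5 = 256.5°
Minute hand = 33×6 = 198°
Difference = |256.5 - 198| = 58.5°

58.5°


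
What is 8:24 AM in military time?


08:24

Input: 8:24 AM
AM hour stays: 8


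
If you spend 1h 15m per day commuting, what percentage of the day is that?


5.2%

Time: 75 minutes
Day: 1440 minutes
Percentage = (75/1440) × 100 ≈ 5.2%


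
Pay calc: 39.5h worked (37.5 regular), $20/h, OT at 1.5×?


Regular: 37.5h × $20 = $750.00
Overtime: 39.5 - 37.5 = 2.0h
OT pay: 2.0h × $20 × 1.5 = $60.00
Total = $750.00 + $60.00 = $810.00

$810.00


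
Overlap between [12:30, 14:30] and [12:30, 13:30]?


Meeting A: 750-870 (in minutes from midnight)
Meeting B: 750-810
Overlap start = max(750, 750) = 750
Overlap end = min(870, 810) = 810
Overlap = max(0, 810 - 750) = 60 min

60 minutes


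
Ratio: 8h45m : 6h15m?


7:5 (1.40)

Duration 1: 525 minutes
Duration 2: 375 minutes
Ratio = 525:375
GCD = 75
Simplified = 7:5
As a decimal: 7/5 = 1.40


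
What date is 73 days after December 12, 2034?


February 23, 2035

Start: December 12, 2034
Add 73 days
December 12 → January 1: 31 - 12 + 1 = 20 days (73 - 20 = 53 left)
January 1 → February 1: 31 - 1 + 1 = 31 days (53 - 31 = 22 left)
February 1 + 22 = February 23, 2035


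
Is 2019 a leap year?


Rules: divisible by 4 AND (not by 100 OR by 400)
2019 ÷ 4 = 504 remainder 3 → not divisible by 4
Not divisible by 4 → not a leap year

No


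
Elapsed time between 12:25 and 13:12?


0h 47m

End time in minutes: 13×60 + 12 = 792
Start time in minutes: 12×60 + 25 = 745
Difference = 792 - 745 = 47 minutes
= 0 hours 47 minutes


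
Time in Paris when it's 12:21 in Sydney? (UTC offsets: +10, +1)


03:21

Time difference = UTC+1 - UTC+10 = -9 hours
New hour = (12 -9) mod 24
= 3 mod 24 = 3
Minutes unchanged → 03:21


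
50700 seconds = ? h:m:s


14h 5m 0s

Hours: 50700 ÷ 3600 = 14 remainder 300
Minutes: 300 ÷ 60 = 5 remainder 0
Seconds: 0


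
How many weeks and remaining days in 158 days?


Weeks: 158 ÷ 7 = 22 remainder 4

22 weeks 4 days


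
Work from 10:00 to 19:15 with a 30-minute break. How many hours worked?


Total time = (19×60+15) - (10×60+0)
= 1155 - 600 = 555 min
Minus break: 555 - 30 = 525 min
= 8h 45m

8h 45m (525 minutes)


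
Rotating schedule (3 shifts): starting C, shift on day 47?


Shift A

Shifts: A, B, C
Start: C (index 2)
Day 47: (2 + 47 - 1) mod 3
= 48 mod 3
= 0
Index 0 → shift A


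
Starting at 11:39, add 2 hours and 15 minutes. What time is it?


13:54

Start: 699 minutes from midnight
Add: 135 minutes
Total: 834 minutes
Hours: 834 ÷ 60 = 13 remainder 54


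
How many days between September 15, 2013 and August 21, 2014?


From September 15, 2013 to August 21, 2014
Rest of September 2013: 30 - 15 = 15
Full months: October 31, November 30, December 31, January 31, February 2014 28, March 31, April 30, May 31, June 30, July 31
Days into August 2014: 21
Total = 15 + 31 + 30 + 31 + 31 + 28 + 31 + 30 + 31 + 30 + 31 + 21 = 340 days

340 days


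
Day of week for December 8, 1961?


Zeller's congruence:
q=8, m=12, k=61, j=19
h = (8 + ⌊13×13/5⌋ + 61 + ⌊61/4⌋ + ⌊19/4⌋ - 2×19) mod 7
= (8 + 33 + 61 + 15 + 4 - 38) mod 7
= 83 mod 7 = 6
h=6 → Friday

Friday


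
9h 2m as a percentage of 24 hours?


Total minutes: 9×60 + 2 = 542
Day = 24×60 = 1440 minutes
Fraction = 542/1440 ≈ 0.3764
As a percentage: 542/1440 × 100 ≈ 37.64%

0.3764 (37.64%)


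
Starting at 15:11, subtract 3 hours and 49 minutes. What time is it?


11:22

Start: 911 minutes from midnight
Subtract: 229 minutes
Remaining: 911 - 229 = 682
Hours: 11, Minutes: 22


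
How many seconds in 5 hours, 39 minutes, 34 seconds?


Hours: 5 × 3600 = 18000
Minutes: 39 × 60 = 2340
Seconds: 34
Total = 18000 + 2340 + 34 = 20374

20374 seconds


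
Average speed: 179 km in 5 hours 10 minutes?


34.6 km/h

Distance: 179 km
Time: 5h 10m = 310 min = 310/60 = 31/6 hours
Speed = 179 ÷ (31/6) = 179 × 6 / 31 = 1074/31 ≈ 34.6 km/h


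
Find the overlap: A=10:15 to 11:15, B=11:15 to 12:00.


0 minutes

Meeting A: 615-675 (in minutes from midnight)
Meeting B: 675-720
Overlap start = max(615, 675) = 675
Overlap end = min(675, 720) = 675
Overlap = max(0, 675 - 675) = 0 min


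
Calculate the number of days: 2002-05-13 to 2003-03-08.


From May 13, 2002 to March 8, 2003
Rest of May 2002: 31 - 13 = 18
Full months: June 30, July 31, August 31, September 30, October 31, November 30, December 31, January 31, February 2003 28
Days into March 2003: 8
Total = 18 + 30 + 31 + 31 + 30 + 31 + 30 + 31 + 31 + 28 + 8 = 299 days

299 days


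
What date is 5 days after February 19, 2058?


Start: February 19, 2058
Add 5 days
February 19 + 5 = February 24, 2058

February 24, 2058


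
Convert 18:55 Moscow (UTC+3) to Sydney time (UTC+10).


Time difference = UTC+10 - UTC+3 = +7 hours
New hour = (18 + 7) mod 24
= 25 mod 24 = 1
Minutes unchanged → 01:55; 25 ≥ 24 → next day

01:55 (next day)


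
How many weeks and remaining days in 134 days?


19 weeks 1 days

Weeks: 134 ÷ 7 = 19 remainder 1


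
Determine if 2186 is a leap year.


No

Rules: divisible by 4 AND (not by 100 OR by 400)
2186 ÷ 4 = 546 remainder 2 → not divisible by 4
Not divisible by 4 → not a leap year


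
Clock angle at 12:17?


93.5°

Hour hand (12 ≡ 0 on the dial): 0×30 + 17×0.5 = 8.5°
Minute hand = 17×6 = 102°
Difference = |8.5 - 102| = 93.5°


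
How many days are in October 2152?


Month: October (month 10)
October has 31 days

31 days


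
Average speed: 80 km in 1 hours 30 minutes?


53.3 km/h

Distance: 80 km
Time: 1h 30m = 90 min = 90/60 = 3/2 hours
Speed = 80 ÷ (3/2) = 80 × 2 / 3 = 160/3 ≈ 53.3 km/h


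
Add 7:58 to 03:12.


11:10

Start: 192 minutes from midnight
Add: 478 minutes
Total: 670 minutes
Hours: 670 ÷ 60 = 11 remainder 10


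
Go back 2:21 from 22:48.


Start: 1368 minutes from midnight
Subtract: 141 minutes
Remaining: 1368 - 141 = 1227
Hours: 20, Minutes: 27

20:27


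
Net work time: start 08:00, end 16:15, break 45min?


7h 30m (450 minutes)

Total time = (16×60+15) - (8×60+0)
= 975 - 480 = 495 min
Minus break: 495 - 45 = 450 min
= 7h 30m


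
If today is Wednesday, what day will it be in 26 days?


Monday

Start: Wednesday (index 2)
(2 + 26) mod 7
= 28 mod 7
= 0
Index 0 → Monday


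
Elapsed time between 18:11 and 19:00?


0h 49m

End time in minutes: 19×60 + 0 = 1140
Start time in minutes: 18×60 + 11 = 1091
Difference = 1140 - 1091 = 49 minutes
= 0 hours 49 minutes


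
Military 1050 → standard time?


10:50 AM

Hour: 10
10 < 12 → AM


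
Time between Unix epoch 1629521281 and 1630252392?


731111 seconds (203.1 hours / 8.46 days)

Difference = 1630252392 - 1629521281 = 731111 seconds
In hours: 731111 / 3600 ≈ 203.1
In days: 731111 / 86400 ≈ 8.46


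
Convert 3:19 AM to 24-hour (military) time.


03:19

Input: 3:19 AM
AM hour stays: 3


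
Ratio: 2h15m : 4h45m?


9:19 (0.47)

Duration 1: 135 minutes
Duration 2: 285 minutes
Ratio = 135:285
GCD = 15
Simplified = 9:19
As a decimal: 9/19 ≈ 0.47


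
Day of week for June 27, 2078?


Monday

Zeller's congruence:
q=27, m=6, k=78, j=20
h = (27 + ⌊13×7/5⌋ + 78 + ⌊78/4⌋ + ⌊20/4⌋ - 2×20) mod 7
= (27 + 18 + 78 + 19 + 5 - 40) mod 7
= 107 mod 7 = 2
h=2 → Monday


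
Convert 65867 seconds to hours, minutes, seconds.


18h 17m 47s

Hours: 65867 ÷ 3600 = 18 remainder 1067
Minutes: 1067 ÷ 60 = 17 remainder 47
Seconds: 47


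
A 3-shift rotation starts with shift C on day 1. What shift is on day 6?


Shift B

Shifts: A, B, C
Start: C (index 2)
Day 6: (2 + 6 - 1) mod 3
= 7 mod 3
= 1
Index 1 → shift B


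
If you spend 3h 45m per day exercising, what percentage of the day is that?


Time: 225 minutes
Day: 1440 minutes
Percentage = (225/1440) × 100 ≈ 15.6%

15.6%


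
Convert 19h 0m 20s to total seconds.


Hours: 19 × 3600 = 68400
Minutes: 0 × 60 = 0
Seconds: 20
Total = 68400 + 0 + 20 = 68420

68420 seconds


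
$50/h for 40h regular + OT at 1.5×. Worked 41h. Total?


$2075.00

Regular: 40h × $50 = $2000.00
Overtime: 41 - 40 = 1h
OT pay: 1h × $50 × 1.5 = $75.00
Total = $2000.00 + $75.00 = $2075.00


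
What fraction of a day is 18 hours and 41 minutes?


0.7785 (77.85%)

Total minutes: 18×60 + 41 = 1121
Day = 24×60 = 1440 minutes
Fraction = 1121/1440 ≈ 0.7785
As a percentage: 1121/1440 × 100 ≈ 77.85%


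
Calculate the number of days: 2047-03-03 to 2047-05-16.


From March 3, 2047 to May 16, 2047
Rest of March 2047: 31 - 3 = 28
Full months: April 30
Days into May 2047: 16
Total = 28 + 30 + 16 = 74 days

74 days


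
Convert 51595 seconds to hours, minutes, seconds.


14h 19m 55s

Hours: 51595 ÷ 3600 = 14 remainder 1195
Minutes: 1195 ÷ 60 = 19 remainder 55
Seconds: 55


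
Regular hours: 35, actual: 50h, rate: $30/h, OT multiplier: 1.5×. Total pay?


$1725.00

Regular: 35h × $30 = $1050.00
Overtime: 50 - 35 = 15h
OT pay: 15h × $30 × 1.5 = $675.00
Total = $1050.00 + $675.00 = $1725.00


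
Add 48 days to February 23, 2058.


April 12, 2058

Start: February 23, 2058
Add 48 days
February 23 → March 1: 28 - 23 + 1 = 6 days (48 - 6 = 42 left)
March 1 → April 1: 31 - 1 + 1 = 31 days (42 - 31 = 11 left)
April 1 + 11 = April 12, 2058


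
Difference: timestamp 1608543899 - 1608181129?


Difference = 1608543899 - 1608181129 = 362770 seconds
In hours: 362770 / 3600 ≈ 100.8
In days: 362770 / 86400 ≈ 4.20

362770 seconds (100.8 hours / 4.20 days)


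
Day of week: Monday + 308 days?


Monday

Start: Monday (index 0)
(0 + 308) mod 7
= 308 mod 7
= 0
Index 0 → Monday


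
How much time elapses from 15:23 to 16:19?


End time in minutes: 16×60 + 19 = 979
Start time in minutes: 15×60 + 23 = 923
Difference = 979 - 923 = 56 minutes
= 0 hours 56 minutes

0h 56m


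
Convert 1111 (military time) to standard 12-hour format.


11:11 AM

Hour: 11
11 < 12 → AM


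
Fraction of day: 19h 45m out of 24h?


0.8229 (82.29%)

Total minutes: 19×60 + 45 = 1185
Day = 24×60 = 1440 minutes
Fraction = 1185/1440 ≈ 0.8229
As a percentage: 1185/1440 × 100 ≈ 82.29%


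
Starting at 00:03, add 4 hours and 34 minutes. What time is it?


Start: 3 minutes from midnight
Add: 274 minutes
Total: 277 minutes
Hours: 277 ÷ 60 = 4 remainder 37

04:37


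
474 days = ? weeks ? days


Weeks: 474 ÷ 7 = 67 remainder 5

67 weeks 5 days


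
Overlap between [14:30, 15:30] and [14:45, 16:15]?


45 minutes

Meeting A: 870-930 (in minutes from midnight)
Meeting B: 885-975
Overlap start = max(870, 885) = 885
Overlap end = min(930, 975) = 930
Overlap = max(0, 930 - 885) = 45 min


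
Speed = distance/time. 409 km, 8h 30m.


Distance: 409 km
Time: 8h 30m = 510 min = 510/60 = 17/2 hours
Speed = 409 ÷ (17/2) = 409 × 2 / 17 = 818/17 ≈ 48.1 km/h

48.1 km/h


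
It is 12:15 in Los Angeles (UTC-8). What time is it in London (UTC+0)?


Time difference = UTC+0 - UTC-8 = +8 hours
New hour = (12 + 8) mod 24
= 20 mod 24 = 20
Minutes unchanged → 20:15

20:15


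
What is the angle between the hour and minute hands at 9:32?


Hour hand = 9×30 + 32×0.5 = 286.0°
Minute hand = 32×6 = 192°
Difference = |286.0 - 192| = 94.0°

94.0°


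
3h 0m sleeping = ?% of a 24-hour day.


Time: 180 minutes
Day: 1440 minutes
Percentage = (180/1440) × 100 = 12.5%

12.5%


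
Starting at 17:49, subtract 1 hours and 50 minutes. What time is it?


15:59

Start: 1069 minutes from midnight
Subtract: 110 minutes
Remaining: 1069 - 110 = 959
Hours: 15, Minutes: 59


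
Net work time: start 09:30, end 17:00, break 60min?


Total time = (17×60+0) - (9×60+30)
= 1020 - 570 = 450 min
Minus break: 450 - 60 = 390 min
= 6h 30m

6h 30m (390 minutes)


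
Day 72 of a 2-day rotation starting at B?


Shift A

Shifts: A, B
Start: B (index 1)
Day 72: (1 + 72 - 1) mod 2
= 72 mod 2
= 0
Index 0 → shift A


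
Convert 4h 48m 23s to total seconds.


17303 seconds

Hours: 4 × 3600 = 14400
Minutes: 48 × 60 = 2880
Seconds: 23
Total = 14400 + 2880 + 23 = 17303


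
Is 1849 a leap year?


No

Rules: divisible by 4 AND (not by 100 OR by 400)
1849 ÷ 4 = 462 remainder 1 → not divisible by 4
Not divisible by 4 → not a leap year


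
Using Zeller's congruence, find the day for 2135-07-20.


Zeller's congruence:
q=20, m=7, k=35, j=21
h = (20 + ⌊13×8/5⌋ + 35 + ⌊35/4⌋ + ⌊21/4⌋ - 2×21) mod 7
= (20 + 20 + 35 + 8 + 5 - 42) mod 7
= 46 mod 7 = 4
h=4 → Wednesday

Wednesday


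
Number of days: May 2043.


Month: May (month 5)
May has 31 days

31 days


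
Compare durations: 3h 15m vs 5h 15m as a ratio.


Duration 1: 195 minutes
Duration 2: 315 minutes
Ratio = 195:315
GCD = 15
Simplified = 13:21
As a decimal: 13/21 ≈ 0.62

13:21 (0.62)


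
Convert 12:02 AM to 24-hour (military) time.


Input: 12:02 AM
12 AM → 00 (midnight)

00:02


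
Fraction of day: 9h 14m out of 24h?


0.3847 (38.47%)

Total minutes: 9×60 + 14 = 554
Day = 24×60 = 1440 minutes
Fraction = 554/1440 ≈ 0.3847
As a percentage: 554/1440 × 100 ≈ 38.47%


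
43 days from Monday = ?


Start: Monday (index 0)
(0 + 43) mod 7
= 43 mod 7
= 1
Index 1 → Tuesday

Tuesday


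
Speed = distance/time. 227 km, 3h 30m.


64.9 km/h

Distance: 227 km
Time: 3h 30m = 210 min = 210/60 = 7/2 hours
Speed = 227 ÷ (7/2) = 227 × 2 / 7 = 454/7 ≈ 64.9 km/h


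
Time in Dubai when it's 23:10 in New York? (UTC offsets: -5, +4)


08:10 (next day)

Time difference = UTC+4 - UTC-5 = +9 hours
New hour = (23 + 9) mod 24
= 32 mod 24 = 8
Minutes unchanged → 08:10; 32 ≥ 24 → next day


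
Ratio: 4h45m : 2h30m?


19:10 (1.90)

Duration 1: 285 minutes
Duration 2: 150 minutes
Ratio = 285:150
GCD = 15
Simplified = 19:10
As a decimal: 19/10 = 1.90


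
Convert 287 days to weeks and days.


Weeks: 287 ÷ 7 = 41 remainder 0

41 weeks 0 days


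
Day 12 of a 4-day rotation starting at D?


Shifts: A, B, C, D
Start: D (index 3)
Day 12: (3 + 12 - 1) mod 4
= 14 mod 4
= 2
Index 2 → shift C

Shift C


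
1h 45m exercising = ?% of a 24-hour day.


Time: 105 minutes
Day: 1440 minutes
Percentage = (105/1440) × 100 ≈ 7.3%

7.3%


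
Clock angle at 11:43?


93.5°

Hour hand = 11×30 + 43×0.5 = 351.5°
Minute hand = 43×6 = 258°
Difference = |351.5 - 258| = 93.5°


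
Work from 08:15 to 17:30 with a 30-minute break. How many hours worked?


Total time = (17×60+30) - (8×60+15)
= 1050 - 495 = 555 min
Minus break: 555 - 30 = 525 min
= 8h 45m

8h 45m (525 minutes)


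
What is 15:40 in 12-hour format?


3:40 PM

Hour: 15
15 - 12 = 3 → PM


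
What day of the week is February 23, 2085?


Zeller's congruence:
q=23, m=14, k=84, j=20
h = (23 + ⌊13×15/5⌋ + 84 + ⌊84/4⌋ + ⌊20/4⌋ - 2×20) mod 7
= (23 + 39 + 84 + 21 + 5 - 40) mod 7
= 132 mod 7 = 6
h=6 → Friday

Friday


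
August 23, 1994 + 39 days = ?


October 1, 1994

Start: August 23, 1994
Add 39 days
August 23 → September 1: 31 - 23 + 1 = 9 days (39 - 9 = 30 left)
September 1 → October 1: 30 - 1 + 1 = 30 days (30 - 30 = 0 left)
Land exactly on October 1, 1994


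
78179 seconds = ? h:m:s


21h 42m 59s

Hours: 78179 ÷ 3600 = 21 remainder 2579
Minutes: 2579 ÷ 60 = 42 remainder 59
Seconds: 59


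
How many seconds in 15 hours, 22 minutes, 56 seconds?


55376 seconds

Hours: 15 × 3600 = 54000
Minutes: 22 × 60 = 1320
Seconds: 56
Total = 54000 + 1320 + 56 = 55376


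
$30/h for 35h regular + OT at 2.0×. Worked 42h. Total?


$1470.00

Regular: 35h × $30 = $1050.00
Overtime: 42 - 35 = 7h
OT pay: 7h × $30 × 2.0 = $420.00
Total = $1050.00 + $420.00 = $1470.00


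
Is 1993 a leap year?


No

Rules: divisible by 4 AND (not by 100 OR by 400)
1993 ÷ 4 = 498 remainder 1 → not divisible by 4
Not divisible by 4 → not a leap year


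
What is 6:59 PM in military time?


18:59

Input: 6:59 PM
PM: 6 + 12 = 18


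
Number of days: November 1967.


30 days

Month: November (month 11)
November has 30 days


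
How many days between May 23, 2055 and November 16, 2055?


177 days

From May 23, 2055 to November 16, 2055
Rest of May 2055: 31 - 23 = 8
Full months: June 30, July 31, August 31, September 30, October 31
Days into November 2055: 16
Total = 8 + 30 + 31 + 31 + 30 + 31 + 16 = 177 days


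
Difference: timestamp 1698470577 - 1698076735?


Difference = 1698470577 - 1698076735 = 393842 seconds
In hours: 393842 / 3600 ≈ 109.4
In days: 393842 / 86400 ≈ 4.56

393842 seconds (109.4 hours / 4.56 days)


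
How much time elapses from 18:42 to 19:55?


End time in minutes: 19×60 + 55 = 1195
Start time in minutes: 18×60 + 42 = 1122
Difference = 1195 - 1122 = 73 minutes
= 1 hours 13 minutes

1h 13m


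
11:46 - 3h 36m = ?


Start: 706 minutes from midnight
Subtract: 216 minutes
Remaining: 706 - 216 = 490
Hours: 8, Minutes: 10

08:10


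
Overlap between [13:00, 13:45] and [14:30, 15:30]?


0 minutes

Meeting A: 780-825 (in minutes from midnight)
Meeting B: 870-930
Overlap start = max(780, 870) = 870
Overlap end = min(825, 930) = 825
Overlap = max(0, 825 - 870) = 0 min


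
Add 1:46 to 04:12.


Start: 252 minutes from midnight
Add: 106 minutes
Total: 358 minutes
Hours: 358 ÷ 60 = 5 remainder 58

05:58


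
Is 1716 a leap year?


Rules: divisible by 4 AND (not by 100 OR by 400)
1716 ÷ 4 = 429 exactly → divisible by 4
1716 ÷ 100 = 17 remainder 16 → not divisible by 100
Divisible by 4 but not by 100 → leap year

Yes


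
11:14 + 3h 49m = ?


Start: 674 minutes from midnight
Add: 229 minutes
Total: 903 minutes
Hours: 903 ÷ 60 = 15 remainder 3

15:03


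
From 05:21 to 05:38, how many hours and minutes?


End time in minutes: 5×60 + 38 = 338
Start time in minutes: 5×60 + 21 = 321
Difference = 338 - 321 = 17 minutes
= 0 hours 17 minutes

0h 17m


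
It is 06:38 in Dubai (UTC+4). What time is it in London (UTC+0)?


Time difference = UTC+0 - UTC+4 = -4 hours
New hour = (6 -4) mod 24
= 2 mod 24 = 2
Minutes unchanged → 02:38

02:38


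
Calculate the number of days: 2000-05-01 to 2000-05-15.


From May 1, 2000 to May 15, 2000
Same month: 15 - 1 = 14 days

14 days


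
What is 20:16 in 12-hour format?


Hour: 20
20 - 12 = 8 → PM

8:16 PM


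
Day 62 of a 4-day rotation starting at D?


Shifts: A, B, C, D
Start: D (index 3)
Day 62: (3 + 62 - 1) mod 4
= 64 mod 4
= 0
Index 0 → shift A

Shift A


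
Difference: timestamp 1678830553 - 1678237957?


Difference = 1678830553 - 1678237957 = 592596 seconds
In hours: 592596 / 3600 ≈ 164.6
In days: 592596 / 86400 ≈ 6.86

592596 seconds (164.6 hours / 6.86 days)


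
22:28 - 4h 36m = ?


Start: 1348 minutes from midnight
Subtract: 276 minutes
Remaining: 1348 - 276 = 1072
Hours: 17, Minutes: 52

17:52


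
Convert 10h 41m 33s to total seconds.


Hours: 10 × 3600 = 36000
Minutes: 41 × 60 = 2460
Seconds: 33
Total = 36000 + 2460 + 33 = 38493

38493 seconds


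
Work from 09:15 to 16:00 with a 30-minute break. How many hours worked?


6h 15m (375 minutes)

Total time = (16×60+0) - (9×60+15)
= 960 - 555 = 405 min
Minus break: 405 - 30 = 375 min
= 6h 15m


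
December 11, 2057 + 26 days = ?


January 6, 2058

Start: December 11, 2057
Add 26 days
December 11 → January 1: 31 - 11 + 1 = 21 days (26 - 21 = 5 left)
January 1 + 5 = January 6, 2058


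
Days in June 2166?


Month: June (month 6)
June has 30 days

30 days


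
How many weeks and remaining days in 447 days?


Weeks: 447 ÷ 7 = 63 remainder 6

63 weeks 6 days


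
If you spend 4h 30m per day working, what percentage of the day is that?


Time: 270 minutes
Day: 1440 minutes
Percentage = (270/1440) × 100 ≈ 18.8%

18.8%


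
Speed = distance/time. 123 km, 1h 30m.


Distance: 123 km
Time: 1h 30m = 90 min = 90/60 = 3/2 hours
Speed = 123 ÷ (3/2) = 123 × 2 / 3 = 246/3 = 82.0 km/h

82.0 km/h


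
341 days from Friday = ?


Start: Friday (index 4)
(4 + 341) mod 7
= 345 mod 7
= 2
Index 2 → Wednesday

Wednesday


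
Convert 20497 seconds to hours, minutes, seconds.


5h 41m 37s

Hours: 20497 ÷ 3600 = 5 remainder 2497
Minutes: 2497 ÷ 60 = 41 remainder 37
Seconds: 37


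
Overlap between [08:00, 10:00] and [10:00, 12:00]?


Meeting A: 480-600 (in minutes from midnight)
Meeting B: 600-720
Overlap start = max(480, 600) = 600
Overlap end = min(600, 720) = 600
Overlap = max(0, 600 - 600) = 0 min

0 minutes


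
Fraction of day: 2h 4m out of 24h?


Total minutes: 2×60 + 4 = 124
Day = 24×60 = 1440 minutes
Fraction = 124/1440 ≈ 0.0861
As a percentage: 124/1440 × 100 ≈ 8.61%

0.0861 (8.61%)


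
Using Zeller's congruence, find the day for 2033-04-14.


Zeller's congruence:
q=14, m=4, k=33, j=20
h = (14 + ⌊13×5/5⌋ + 33 + ⌊33/4⌋ + ⌊20/4⌋ - 2×20) mod 7
= (14 + 13 + 33 + 8 + 5 - 40) mod 7
= 33 mod 7 = 5
h=5 → Thursday

Thursday


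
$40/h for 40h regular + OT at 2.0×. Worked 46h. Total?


Regular: 40h × $40 = $1600.00
Overtime: 46 - 40 = 6h
OT pay: 6h × $40 × 2.0 = $480.00
Total = $1600.00 + $480.00 = $2080.00

$2080.00


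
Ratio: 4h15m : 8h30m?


Duration 1: 255 minutes
Duration 2: 510 minutes
Ratio = 255:510
GCD = 255
Simplified = 1:2
As a decimal: 1/2 = 0.50

1:2 (0.50)


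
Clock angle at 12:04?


Hour hand (12 ≡ 0 on the dial): 0×30 + 4×0.5 = 2.0°
Minute hand = 4×6 = 24°
Difference = |2.0 - 24| = 22.0°

22.0°


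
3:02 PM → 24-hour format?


15:02

Input: 3:02 PM
PM: 3 + 12 = 15


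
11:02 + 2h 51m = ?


Start: 662 minutes from midnight
Add: 171 minutes
Total: 833 minutes
Hours: 833 ÷ 60 = 13 remainder 53

13:53


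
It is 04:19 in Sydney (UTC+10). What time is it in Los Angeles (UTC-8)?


Time difference = UTC-8 - UTC+10 = -18 hours
New hour = (4 -18) mod 24
= -14 mod 24 = 10
Minutes unchanged → 10:19; -14 < 0 → previous day

10:19 (previous day)


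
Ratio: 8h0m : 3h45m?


Duration 1: 480 minutes
Duration 2: 225 minutes
Ratio = 480:225
GCD = 15
Simplified = 32:15
As a decimal: 32/15 ≈ 2.13

32:15 (2.13)


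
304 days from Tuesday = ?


Start: Tuesday (index 1)
(1 + 304) mod 7
= 305 mod 7
= 4
Index 4 → Friday

Friday


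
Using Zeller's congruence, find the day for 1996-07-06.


Zeller's congruence:
q=6, m=7, k=96, j=19
h = (6 + ⌊13×8/5⌋ + 96 + ⌊96/4⌋ + ⌊19/4⌋ - 2×19) mod 7
= (6 + 20 + 96 + 24 + 4 - 38) mod 7
= 112 mod 7 = 0
h=0 → Saturday

Saturday


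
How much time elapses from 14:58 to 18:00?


End time in minutes: 18×60 + 0 = 1080
Start time in minutes: 14×60 + 58 = 898
Difference = 1080 - 898 = 182 minutes
= 3 hours 2 minutes

3h 2m


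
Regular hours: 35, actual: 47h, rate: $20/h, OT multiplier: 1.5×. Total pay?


Regular: 35h × $20 = $700.00
Overtime: 47 - 35 = 12h
OT pay: 12h × $20 × 1.5 = $360.00
Total = $700.00 + $360.00 = $1060.00

$1060.00


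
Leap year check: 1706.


Rules: divisible by 4 AND (not by 100 OR by 400)
1706 ÷ 4 = 426 remainder 2 → not divisible by 4
Not divisible by 4 → not a leap year

No


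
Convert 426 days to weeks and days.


Weeks: 426 ÷ 7 = 60 remainder 6

60 weeks 6 days


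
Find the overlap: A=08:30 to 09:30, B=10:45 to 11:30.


Meeting A: 510-570 (in minutes from midnight)
Meeting B: 645-690
Overlap start = max(510, 645) = 645
Overlap end = min(570, 690) = 570
Overlap = max(0, 570 - 645) = 0 min

0 minutes


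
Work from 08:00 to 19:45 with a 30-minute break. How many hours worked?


Total time = (19×60+45) - (8×60+0)
= 1185 - 480 = 705 min
Minus break: 705 - 30 = 675 min
= 11h 15m

11h 15m (675 minutes)


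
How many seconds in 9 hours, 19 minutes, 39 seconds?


33579 seconds

Hours: 9 × 3600 = 32400
Minutes: 19 × 60 = 1140
Seconds: 39
Total = 32400 + 1140 + 39 = 33579


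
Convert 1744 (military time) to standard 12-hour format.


Hour: 17
17 - 12 = 5 → PM

5:44 PM


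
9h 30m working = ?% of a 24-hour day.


39.6%

Time: 570 minutes
Day: 1440 minutes
Percentage = (570/1440) × 100 ≈ 39.6%


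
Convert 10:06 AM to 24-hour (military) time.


10:06

Input: 10:06 AM
AM hour stays: 10


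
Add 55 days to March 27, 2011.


Start: March 27, 2011
Add 55 days
March 27 → April 1: 31 - 27 + 1 = 5 days (55 - 5 = 50 left)
April 1 → May 1: 30 - 1 + 1 = 30 days (50 - 30 = 20 left)
May 1 + 20 = May 21, 2011

May 21, 2011


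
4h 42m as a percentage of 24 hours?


0.1958 (19.58%)

Total minutes: 4×60 + 42 = 282
Day = 24×60 = 1440 minutes
Fraction = 282/1440 ≈ 0.1958
As a percentage: 282/1440 × 100 ≈ 19.58%


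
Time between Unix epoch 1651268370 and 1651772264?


503894 seconds (140.0 hours / 5.83 days)

Difference = 1651772264 - 1651268370 = 503894 seconds
In hours: 503894 / 3600 ≈ 140.0
In days: 503894 / 86400 ≈ 5.83


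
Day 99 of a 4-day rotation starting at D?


Shifts: A, B, C, D
Start: D (index 3)
Day 99: (3 + 99 - 1) mod 4
= 101 mod 4
= 1
Index 1 → shift B

Shift B


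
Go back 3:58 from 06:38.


Start: 398 minutes from midnight
Subtract: 238 minutes
Remaining: 398 - 238 = 160
Hours: 2, Minutes: 40

02:40


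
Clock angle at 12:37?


Hour hand (12 ≡ 0 on the dial): 0×30 + 37×0.5 = 18.5°
Minute hand = 37×6 = 222°
Difference = |18.5 - 222| = 203.5°
Since > 180°: 360 - 203.5 = 156.5°

156.5°


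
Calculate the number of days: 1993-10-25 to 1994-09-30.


From October 25, 1993 to September 30, 1994
Rest of October 1993: 31 - 25 = 6
Full months: November 30, December 31, January 31, February 1994 28, March 31, April 30, May 31, June 30, July 31, August 31
Days into September 1994: 30
Total = 6 + 30 + 31 + 31 + 28 + 31 + 30 + 31 + 30 + 31 + 31 + 30 = 340 days

340 days


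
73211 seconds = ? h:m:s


Hours: 73211 ÷ 3600 = 20 remainder 1211
Minutes: 1211 ÷ 60 = 20 remainder 11
Seconds: 11

20h 20m 11s


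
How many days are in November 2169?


30 days

Month: November (month 11)
November has 30 days


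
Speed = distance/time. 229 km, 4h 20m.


52.8 km/h

Distance: 229 km
Time: 4h 20m = 260 min = 260/60 = 13/3 hours
Speed = 229 ÷ (13/3) = 229 × 3 / 13 = 687/13 ≈ 52.8 km/h


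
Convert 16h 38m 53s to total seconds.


Hours: 16 × 3600 = 57600
Minutes: 38 × 60 = 2280
Seconds: 53
Total = 57600 + 2280 + 53 = 59933

59933 seconds


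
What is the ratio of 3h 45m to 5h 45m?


Duration 1: 225 minutes
Duration 2: 345 minutes
Ratio = 225:345
GCD = 15
Simplified = 15:23
As a decimal: 15/23 ≈ 0.65

15:23 (0.65)


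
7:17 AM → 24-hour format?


Input: 7:17 AM
AM hour stays: 7

07:17


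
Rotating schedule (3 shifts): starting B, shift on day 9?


Shifts: A, B, C
Start: B (index 1)
Day 9: (1 + 9 - 1) mod 3
= 9 mod 3
= 0
Index 0 → shift A

Shift A


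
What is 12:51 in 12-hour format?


Hour: 12
12 → 12 PM (noon)

12:51 PM


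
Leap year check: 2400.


Yes

Rules: divisible by 4 AND (not by 100 OR by 400)
2400 ÷ 4 = 600 exactly → divisible by 4
2400 ÷ 100 = 24 exactly → divisible by 100
2400 ÷ 400 = 6 exactly → divisible by 400
Divisible by 400 → leap year


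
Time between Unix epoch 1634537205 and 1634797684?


260479 seconds (72.4 hours / 3.01 days)

Difference = 1634797684 - 1634537205 = 260479 seconds
In hours: 260479 / 3600 ≈ 72.4
In days: 260479 / 86400 ≈ 3.01


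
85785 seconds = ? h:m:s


Hours: 85785 ÷ 3600 = 23 remainder 2985
Minutes: 2985 ÷ 60 = 49 remainder 45
Seconds: 45

23h 49m 45s


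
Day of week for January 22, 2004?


Thursday

Zeller's congruence:
q=22, m=13, k=3, j=20
h = (22 + ⌊13×14/5⌋ + 3 + ⌊3/4⌋ + ⌊20/4⌋ - 2×20) mod 7
= (22 + 36 + 3 + 0 + 5 - 40) mod 7
= 26 mod 7 = 5
h=5 → Thursday


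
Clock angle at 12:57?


46.5°

Hour hand (12 ≡ 0 on the dial): 0×30 + 57×0.5 = 28.5°
Minute hand = 57×6 = 342°
Difference = |28.5 - 342| = 313.5°
Since > 180°: 360 - 313.5 = 46.5°


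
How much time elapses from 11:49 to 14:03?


2h 14m

End time in minutes: 14×60 + 3 = 843
Start time in minutes: 11×60 + 49 = 709
Difference = 843 - 709 = 134 minutes
= 2 hours 14 minutes


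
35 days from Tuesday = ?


Tuesday

Start: Tuesday (index 1)
(1 + 35) mod 7
= 36 mod 7
= 1
Index 1 → Tuesday


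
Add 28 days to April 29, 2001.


Start: April 29, 2001
Add 28 days
April 29 → May 1: 30 - 29 + 1 = 2 days (28 - 2 = 26 left)
May 1 + 26 = May 27, 2001

May 27, 2001


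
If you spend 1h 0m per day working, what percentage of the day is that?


4.2%

Time: 60 minutes
Day: 1440 minutes
Percentage = (60/1440) × 100 ≈ 4.2%


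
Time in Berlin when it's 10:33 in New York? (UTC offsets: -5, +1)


Time difference = UTC+1 - UTC-5 = +6 hours
New hour = (10 + 6) mod 24
= 16 mod 24 = 16
Minutes unchanged → 16:33

16:33


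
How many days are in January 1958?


Month: January (month 1)
January has 31 days

31 days


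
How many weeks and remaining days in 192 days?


Weeks: 192 ÷ 7 = 27 remainder 3

27 weeks 3 days


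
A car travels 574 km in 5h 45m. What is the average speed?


99.8 km/h

Distance: 574 km
Time: 5h 45m = 345 min = 345/60 = 23/4 hours
Speed = 574 ÷ (23/4) = 574 × 4 / 23 = 2296/23 ≈ 99.8 km/h


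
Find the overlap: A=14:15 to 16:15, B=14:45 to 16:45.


90 minutes

Meeting A: 855-975 (in minutes from midnight)
Meeting B: 885-1005
Overlap start = max(855, 885) = 885
Overlap end = min(975, 1005) = 975
Overlap = max(0, 975 - 885) = 90 min


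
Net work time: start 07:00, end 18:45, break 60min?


10h 45m (645 minutes)

Total time = (18×60+45) - (7×60+0)
= 1125 - 420 = 705 min
Minus break: 705 - 60 = 645 min
= 10h 45m


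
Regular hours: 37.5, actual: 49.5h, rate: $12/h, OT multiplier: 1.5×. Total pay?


Regular: 37.5h × $12 = $450.00
Overtime: 49.5 - 37.5 = 12.0h
OT pay: 12.0h × $12 × 1.5 = $216.00
Total = $450.00 + $216.00 = $666.00

$666.00


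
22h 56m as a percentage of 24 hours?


Total minutes: 22×60 + 56 = 1376
Day = 24×60 = 1440 minutes
Fraction = 1376/1440 ≈ 0.9556
As a percentage: 1376/1440 × 100 ≈ 95.56%

0.9556 (95.56%)


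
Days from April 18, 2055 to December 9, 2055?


From April 18, 2055 to December 9, 2055
Rest of April 2055: 30 - 18 = 12
Full months: May 31, June 30, July 31, August 31, September 30, October 31, November 30
Days into December 2055: 9
Total = 12 + 31 + 30 + 31 + 31 + 30 + 31 + 30 + 9 = 235 days

235 days


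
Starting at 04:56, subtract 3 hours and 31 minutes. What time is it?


Start: 296 minutes from midnight
Subtract: 211 minutes
Remaining: 296 - 211 = 85
Hours: 1, Minutes: 25

01:25


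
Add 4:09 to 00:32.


04:41

Start: 32 minutes from midnight
Add: 249 minutes
Total: 281 minutes
Hours: 281 ÷ 60 = 4 remainder 41


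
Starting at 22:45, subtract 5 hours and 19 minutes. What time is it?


Start: 1365 minutes from midnight
Subtract: 319 minutes
Remaining: 1365 - 319 = 1046
Hours: 17, Minutes: 26

17:26


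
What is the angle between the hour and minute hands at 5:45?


97.5°

Hour hand = 5×30 + 45×0.5 = 172.5°
Minute hand = 45×6 = 270°
Difference = |172.5 - 270| = 97.5°


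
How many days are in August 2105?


Month: August (month 8)
August has 31 days

31 days


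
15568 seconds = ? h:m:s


Hours: 15568 ÷ 3600 = 4 remainder 1168
Minutes: 1168 ÷ 60 = 19 remainder 28
Seconds: 28

4h 19m 28s


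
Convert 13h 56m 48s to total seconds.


Hours: 13 × 3600 = 46800
Minutes: 56 × 60 = 3360
Seconds: 48
Total = 46800 + 3360 + 48 = 50208

50208 seconds


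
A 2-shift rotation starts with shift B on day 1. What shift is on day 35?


Shift B

Shifts: A, B
Start: B (index 1)
Day 35: (1 + 35 - 1) mod 2
= 35 mod 2
= 1
Index 1 → shift B


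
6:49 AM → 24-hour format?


06:49

Input: 6:49 AM
AM hour stays: 6


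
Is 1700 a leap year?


No

Rules: divisible by 4 AND (not by 100 OR by 400)
1700 ÷ 4 = 425 exactly → divisible by 4
1700 ÷ 100 = 17 exactly → divisible by 100
1700 ÷ 400 = 4 remainder 100 → not divisible by 400
Divisible by 100 but not by 400 → not a leap year


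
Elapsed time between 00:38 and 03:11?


2h 33m

End time in minutes: 3×60 + 11 = 191
Start time in minutes: 0×60 + 38 = 38
Difference = 191 - 38 = 153 minutes
= 2 hours 33 minutes


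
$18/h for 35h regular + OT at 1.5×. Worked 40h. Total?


Regular: 35h × $18 = $630.00
Overtime: 40 - 35 = 5h
OT pay: 5h × $18 × 1.5 = $135.00
Total = $630.00 + $135.00 = $765.00

$765.00


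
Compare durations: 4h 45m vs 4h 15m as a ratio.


Duration 1: 285 minutes
Duration 2: 255 minutes
Ratio = 285:255
GCD = 15
Simplified = 19:17
As a decimal: 19/17 ≈ 1.12

19:17 (1.12)


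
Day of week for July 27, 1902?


Zeller's congruence:
q=27, m=7, k=2, j=19
h = (27 + ⌊13×8/5⌋ + 2 + ⌊2/4⌋ + ⌊19/4⌋ - 2×19) mod 7
= (27 + 20 + 2 + 0 + 4 - 38) mod 7
= 15 mod 7 = 1
h=1 → Sunday

Sunday


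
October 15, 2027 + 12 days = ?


Start: October 15, 2027
Add 12 days
October 15 + 12 = October 27, 2027

October 27, 2027


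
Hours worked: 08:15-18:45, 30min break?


Total time = (18×60+45) - (8×60+15)
= 1125 - 495 = 630 min
Minus break: 630 - 30 = 600 min
= 10h 0m

10h 0m (600 minutes)


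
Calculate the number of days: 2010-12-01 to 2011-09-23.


From December 1, 2010 to September 23, 2011
Rest of December 2010: 31 - 1 = 30
Full months: January 31, February 2011 28, March 31, April 30, May 31, June 30, July 31, August 31
Days into September 2011: 23
Total = 30 + 31 + 28 + 31 + 30 + 31 + 30 + 31 + 31 + 23 = 296 days

296 days


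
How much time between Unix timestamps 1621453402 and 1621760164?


Difference = 1621760164 - 1621453402 = 306762 seconds
In hours: 306762 / 3600 ≈ 85.2
In days: 306762 / 86400 ≈ 3.55

306762 seconds (85.2 hours / 3.55 days)


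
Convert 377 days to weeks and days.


53 weeks 6 days

Weeks: 377 ÷ 7 = 53 remainder 6


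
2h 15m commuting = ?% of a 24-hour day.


9.4%

Time: 135 minutes
Day: 1440 minutes
Percentage = (135/1440) × 100 ≈ 9.4%


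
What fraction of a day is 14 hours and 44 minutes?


Total minutes: 14×60 + 44 = 884
Day = 24×60 = 1440 minutes
Fraction = 884/1440 ≈ 0.6139
As a percentage: 884/1440 × 100 ≈ 61.39%

0.6139 (61.39%)


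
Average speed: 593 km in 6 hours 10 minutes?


96.2 km/h

Distance: 593 km
Time: 6h 10m = 370 min = 370/60 = 37/6 hours
Speed = 593 ÷ (37/6) = 593 × 6 / 37 = 3558/37 ≈ 96.2 km/h


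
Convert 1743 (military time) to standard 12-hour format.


Hour: 17
17 - 12 = 5 → PM

5:43 PM


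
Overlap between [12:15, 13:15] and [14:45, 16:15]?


Meeting A: 735-795 (in minutes from midnight)
Meeting B: 885-975
Overlap start = max(735, 885) = 885
Overlap end = min(795, 975) = 795
Overlap = max(0, 795 - 885) = 0 min

0 minutes


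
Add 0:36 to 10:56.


11:32

Start: 656 minutes from midnight
Add: 36 minutes
Total: 692 minutes
Hours: 692 ÷ 60 = 11 remainder 32


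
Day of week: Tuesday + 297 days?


Start: Tuesday (index 1)
(1 + 297) mod 7
= 298 mod 7
= 4
Index 4 → Friday

Friday


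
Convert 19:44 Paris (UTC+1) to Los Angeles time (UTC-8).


10:44

Time difference = UTC-8 - UTC+1 = -9 hours
New hour = (19 -9) mod 24
= 10 mod 24 = 10
Minutes unchanged → 10:44


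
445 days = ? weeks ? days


63 weeks 4 days

Weeks: 445 ÷ 7 = 63 remainder 4


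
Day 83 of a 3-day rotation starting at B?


Shifts: A, B, C
Start: B (index 1)
Day 83: (1 + 83 - 1) mod 3
= 83 mod 3
= 2
Index 2 → shift C

Shift C


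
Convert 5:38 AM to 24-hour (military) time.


05:38

Input: 5:38 AM
AM hour stays: 5


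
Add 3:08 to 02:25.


Start: 145 minutes from midnight
Add: 188 minutes
Total: 333 minutes
Hours: 333 ÷ 60 = 5 remainder 33

05:33


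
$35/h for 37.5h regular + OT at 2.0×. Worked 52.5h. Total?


Regular: 37.5h × $35 = $1312.50
Overtime: 52.5 - 37.5 = 15.0h
OT pay: 15.0h × $35 × 2.0 = $1050.00
Total = $1312.50 + $1050.00 = $2362.50

$2362.50
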